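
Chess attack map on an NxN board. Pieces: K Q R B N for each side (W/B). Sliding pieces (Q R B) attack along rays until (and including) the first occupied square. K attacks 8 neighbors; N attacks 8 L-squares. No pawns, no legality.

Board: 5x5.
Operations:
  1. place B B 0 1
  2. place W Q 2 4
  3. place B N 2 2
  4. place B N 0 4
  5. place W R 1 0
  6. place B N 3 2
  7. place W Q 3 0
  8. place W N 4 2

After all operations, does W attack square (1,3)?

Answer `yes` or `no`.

Op 1: place BB@(0,1)
Op 2: place WQ@(2,4)
Op 3: place BN@(2,2)
Op 4: place BN@(0,4)
Op 5: place WR@(1,0)
Op 6: place BN@(3,2)
Op 7: place WQ@(3,0)
Op 8: place WN@(4,2)
Per-piece attacks for W:
  WR@(1,0): attacks (1,1) (1,2) (1,3) (1,4) (2,0) (3,0) (0,0) [ray(1,0) blocked at (3,0)]
  WQ@(2,4): attacks (2,3) (2,2) (3,4) (4,4) (1,4) (0,4) (3,3) (4,2) (1,3) (0,2) [ray(0,-1) blocked at (2,2); ray(-1,0) blocked at (0,4); ray(1,-1) blocked at (4,2)]
  WQ@(3,0): attacks (3,1) (3,2) (4,0) (2,0) (1,0) (4,1) (2,1) (1,2) (0,3) [ray(0,1) blocked at (3,2); ray(-1,0) blocked at (1,0)]
  WN@(4,2): attacks (3,4) (2,3) (3,0) (2,1)
W attacks (1,3): yes

Answer: yes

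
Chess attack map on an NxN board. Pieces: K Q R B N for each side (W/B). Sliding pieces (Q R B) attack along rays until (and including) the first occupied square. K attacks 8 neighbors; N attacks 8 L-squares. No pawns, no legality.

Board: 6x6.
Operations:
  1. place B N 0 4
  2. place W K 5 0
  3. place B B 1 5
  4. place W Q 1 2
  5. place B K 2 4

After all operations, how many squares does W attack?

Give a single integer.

Answer: 20

Derivation:
Op 1: place BN@(0,4)
Op 2: place WK@(5,0)
Op 3: place BB@(1,5)
Op 4: place WQ@(1,2)
Op 5: place BK@(2,4)
Per-piece attacks for W:
  WQ@(1,2): attacks (1,3) (1,4) (1,5) (1,1) (1,0) (2,2) (3,2) (4,2) (5,2) (0,2) (2,3) (3,4) (4,5) (2,1) (3,0) (0,3) (0,1) [ray(0,1) blocked at (1,5)]
  WK@(5,0): attacks (5,1) (4,0) (4,1)
Union (20 distinct): (0,1) (0,2) (0,3) (1,0) (1,1) (1,3) (1,4) (1,5) (2,1) (2,2) (2,3) (3,0) (3,2) (3,4) (4,0) (4,1) (4,2) (4,5) (5,1) (5,2)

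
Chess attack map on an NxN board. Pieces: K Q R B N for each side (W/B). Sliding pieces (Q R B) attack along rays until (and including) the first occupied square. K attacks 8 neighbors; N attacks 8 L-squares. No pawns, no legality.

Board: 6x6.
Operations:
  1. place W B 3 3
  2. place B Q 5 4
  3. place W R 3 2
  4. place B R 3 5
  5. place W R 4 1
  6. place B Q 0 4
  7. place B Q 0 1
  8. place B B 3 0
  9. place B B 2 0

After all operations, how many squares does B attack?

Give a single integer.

Answer: 33

Derivation:
Op 1: place WB@(3,3)
Op 2: place BQ@(5,4)
Op 3: place WR@(3,2)
Op 4: place BR@(3,5)
Op 5: place WR@(4,1)
Op 6: place BQ@(0,4)
Op 7: place BQ@(0,1)
Op 8: place BB@(3,0)
Op 9: place BB@(2,0)
Per-piece attacks for B:
  BQ@(0,1): attacks (0,2) (0,3) (0,4) (0,0) (1,1) (2,1) (3,1) (4,1) (1,2) (2,3) (3,4) (4,5) (1,0) [ray(0,1) blocked at (0,4); ray(1,0) blocked at (4,1)]
  BQ@(0,4): attacks (0,5) (0,3) (0,2) (0,1) (1,4) (2,4) (3,4) (4,4) (5,4) (1,5) (1,3) (2,2) (3,1) (4,0) [ray(0,-1) blocked at (0,1); ray(1,0) blocked at (5,4)]
  BB@(2,0): attacks (3,1) (4,2) (5,3) (1,1) (0,2)
  BB@(3,0): attacks (4,1) (2,1) (1,2) (0,3) [ray(1,1) blocked at (4,1)]
  BR@(3,5): attacks (3,4) (3,3) (4,5) (5,5) (2,5) (1,5) (0,5) [ray(0,-1) blocked at (3,3)]
  BQ@(5,4): attacks (5,5) (5,3) (5,2) (5,1) (5,0) (4,4) (3,4) (2,4) (1,4) (0,4) (4,5) (4,3) (3,2) [ray(-1,0) blocked at (0,4); ray(-1,-1) blocked at (3,2)]
Union (33 distinct): (0,0) (0,1) (0,2) (0,3) (0,4) (0,5) (1,0) (1,1) (1,2) (1,3) (1,4) (1,5) (2,1) (2,2) (2,3) (2,4) (2,5) (3,1) (3,2) (3,3) (3,4) (4,0) (4,1) (4,2) (4,3) (4,4) (4,5) (5,0) (5,1) (5,2) (5,3) (5,4) (5,5)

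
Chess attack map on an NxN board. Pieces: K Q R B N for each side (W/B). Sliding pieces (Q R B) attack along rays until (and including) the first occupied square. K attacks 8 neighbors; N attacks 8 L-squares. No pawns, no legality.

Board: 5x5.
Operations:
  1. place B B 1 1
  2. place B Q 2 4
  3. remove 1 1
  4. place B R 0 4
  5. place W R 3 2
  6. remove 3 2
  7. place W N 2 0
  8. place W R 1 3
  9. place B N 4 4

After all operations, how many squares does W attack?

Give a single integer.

Answer: 11

Derivation:
Op 1: place BB@(1,1)
Op 2: place BQ@(2,4)
Op 3: remove (1,1)
Op 4: place BR@(0,4)
Op 5: place WR@(3,2)
Op 6: remove (3,2)
Op 7: place WN@(2,0)
Op 8: place WR@(1,3)
Op 9: place BN@(4,4)
Per-piece attacks for W:
  WR@(1,3): attacks (1,4) (1,2) (1,1) (1,0) (2,3) (3,3) (4,3) (0,3)
  WN@(2,0): attacks (3,2) (4,1) (1,2) (0,1)
Union (11 distinct): (0,1) (0,3) (1,0) (1,1) (1,2) (1,4) (2,3) (3,2) (3,3) (4,1) (4,3)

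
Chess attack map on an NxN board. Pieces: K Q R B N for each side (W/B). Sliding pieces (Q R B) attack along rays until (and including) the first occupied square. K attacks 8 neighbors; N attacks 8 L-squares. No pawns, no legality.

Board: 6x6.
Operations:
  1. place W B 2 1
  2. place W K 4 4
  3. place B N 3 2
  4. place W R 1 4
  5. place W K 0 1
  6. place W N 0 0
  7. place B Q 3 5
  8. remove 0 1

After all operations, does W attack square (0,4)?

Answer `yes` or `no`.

Op 1: place WB@(2,1)
Op 2: place WK@(4,4)
Op 3: place BN@(3,2)
Op 4: place WR@(1,4)
Op 5: place WK@(0,1)
Op 6: place WN@(0,0)
Op 7: place BQ@(3,5)
Op 8: remove (0,1)
Per-piece attacks for W:
  WN@(0,0): attacks (1,2) (2,1)
  WR@(1,4): attacks (1,5) (1,3) (1,2) (1,1) (1,0) (2,4) (3,4) (4,4) (0,4) [ray(1,0) blocked at (4,4)]
  WB@(2,1): attacks (3,2) (3,0) (1,2) (0,3) (1,0) [ray(1,1) blocked at (3,2)]
  WK@(4,4): attacks (4,5) (4,3) (5,4) (3,4) (5,5) (5,3) (3,5) (3,3)
W attacks (0,4): yes

Answer: yes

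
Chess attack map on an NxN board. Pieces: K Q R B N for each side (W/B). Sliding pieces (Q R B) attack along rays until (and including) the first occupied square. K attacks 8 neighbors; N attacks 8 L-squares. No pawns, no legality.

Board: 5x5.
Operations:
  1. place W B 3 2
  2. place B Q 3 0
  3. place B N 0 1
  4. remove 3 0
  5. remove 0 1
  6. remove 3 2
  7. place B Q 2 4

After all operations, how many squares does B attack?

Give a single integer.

Answer: 12

Derivation:
Op 1: place WB@(3,2)
Op 2: place BQ@(3,0)
Op 3: place BN@(0,1)
Op 4: remove (3,0)
Op 5: remove (0,1)
Op 6: remove (3,2)
Op 7: place BQ@(2,4)
Per-piece attacks for B:
  BQ@(2,4): attacks (2,3) (2,2) (2,1) (2,0) (3,4) (4,4) (1,4) (0,4) (3,3) (4,2) (1,3) (0,2)
Union (12 distinct): (0,2) (0,4) (1,3) (1,4) (2,0) (2,1) (2,2) (2,3) (3,3) (3,4) (4,2) (4,4)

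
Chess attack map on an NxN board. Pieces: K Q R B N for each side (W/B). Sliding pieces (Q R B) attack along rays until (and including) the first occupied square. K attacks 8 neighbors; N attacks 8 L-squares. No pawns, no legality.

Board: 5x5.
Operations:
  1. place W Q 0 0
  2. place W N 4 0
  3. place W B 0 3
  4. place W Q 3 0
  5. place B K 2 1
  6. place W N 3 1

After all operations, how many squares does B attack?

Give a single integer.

Answer: 8

Derivation:
Op 1: place WQ@(0,0)
Op 2: place WN@(4,0)
Op 3: place WB@(0,3)
Op 4: place WQ@(3,0)
Op 5: place BK@(2,1)
Op 6: place WN@(3,1)
Per-piece attacks for B:
  BK@(2,1): attacks (2,2) (2,0) (3,1) (1,1) (3,2) (3,0) (1,2) (1,0)
Union (8 distinct): (1,0) (1,1) (1,2) (2,0) (2,2) (3,0) (3,1) (3,2)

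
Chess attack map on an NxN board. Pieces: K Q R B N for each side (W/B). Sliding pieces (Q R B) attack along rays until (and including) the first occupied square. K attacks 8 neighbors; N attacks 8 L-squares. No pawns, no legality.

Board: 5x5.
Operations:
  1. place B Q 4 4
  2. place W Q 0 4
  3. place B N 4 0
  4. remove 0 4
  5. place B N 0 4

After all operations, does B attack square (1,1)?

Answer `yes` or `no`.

Op 1: place BQ@(4,4)
Op 2: place WQ@(0,4)
Op 3: place BN@(4,0)
Op 4: remove (0,4)
Op 5: place BN@(0,4)
Per-piece attacks for B:
  BN@(0,4): attacks (1,2) (2,3)
  BN@(4,0): attacks (3,2) (2,1)
  BQ@(4,4): attacks (4,3) (4,2) (4,1) (4,0) (3,4) (2,4) (1,4) (0,4) (3,3) (2,2) (1,1) (0,0) [ray(0,-1) blocked at (4,0); ray(-1,0) blocked at (0,4)]
B attacks (1,1): yes

Answer: yes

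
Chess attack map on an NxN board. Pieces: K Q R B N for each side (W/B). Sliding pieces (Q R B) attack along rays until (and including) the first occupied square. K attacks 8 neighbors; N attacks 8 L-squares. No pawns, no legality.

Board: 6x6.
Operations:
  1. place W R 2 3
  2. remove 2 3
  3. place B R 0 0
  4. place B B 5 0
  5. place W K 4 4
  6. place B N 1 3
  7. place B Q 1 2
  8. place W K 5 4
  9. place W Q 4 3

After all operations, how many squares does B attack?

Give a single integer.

Op 1: place WR@(2,3)
Op 2: remove (2,3)
Op 3: place BR@(0,0)
Op 4: place BB@(5,0)
Op 5: place WK@(4,4)
Op 6: place BN@(1,3)
Op 7: place BQ@(1,2)
Op 8: place WK@(5,4)
Op 9: place WQ@(4,3)
Per-piece attacks for B:
  BR@(0,0): attacks (0,1) (0,2) (0,3) (0,4) (0,5) (1,0) (2,0) (3,0) (4,0) (5,0) [ray(1,0) blocked at (5,0)]
  BQ@(1,2): attacks (1,3) (1,1) (1,0) (2,2) (3,2) (4,2) (5,2) (0,2) (2,3) (3,4) (4,5) (2,1) (3,0) (0,3) (0,1) [ray(0,1) blocked at (1,3)]
  BN@(1,3): attacks (2,5) (3,4) (0,5) (2,1) (3,2) (0,1)
  BB@(5,0): attacks (4,1) (3,2) (2,3) (1,4) (0,5)
Union (23 distinct): (0,1) (0,2) (0,3) (0,4) (0,5) (1,0) (1,1) (1,3) (1,4) (2,0) (2,1) (2,2) (2,3) (2,5) (3,0) (3,2) (3,4) (4,0) (4,1) (4,2) (4,5) (5,0) (5,2)

Answer: 23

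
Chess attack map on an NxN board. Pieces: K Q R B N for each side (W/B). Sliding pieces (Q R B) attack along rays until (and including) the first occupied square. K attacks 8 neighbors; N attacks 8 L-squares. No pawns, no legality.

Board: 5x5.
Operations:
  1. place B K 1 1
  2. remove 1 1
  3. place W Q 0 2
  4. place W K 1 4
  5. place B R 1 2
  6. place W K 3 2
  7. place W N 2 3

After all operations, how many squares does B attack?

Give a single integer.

Op 1: place BK@(1,1)
Op 2: remove (1,1)
Op 3: place WQ@(0,2)
Op 4: place WK@(1,4)
Op 5: place BR@(1,2)
Op 6: place WK@(3,2)
Op 7: place WN@(2,3)
Per-piece attacks for B:
  BR@(1,2): attacks (1,3) (1,4) (1,1) (1,0) (2,2) (3,2) (0,2) [ray(0,1) blocked at (1,4); ray(1,0) blocked at (3,2); ray(-1,0) blocked at (0,2)]
Union (7 distinct): (0,2) (1,0) (1,1) (1,3) (1,4) (2,2) (3,2)

Answer: 7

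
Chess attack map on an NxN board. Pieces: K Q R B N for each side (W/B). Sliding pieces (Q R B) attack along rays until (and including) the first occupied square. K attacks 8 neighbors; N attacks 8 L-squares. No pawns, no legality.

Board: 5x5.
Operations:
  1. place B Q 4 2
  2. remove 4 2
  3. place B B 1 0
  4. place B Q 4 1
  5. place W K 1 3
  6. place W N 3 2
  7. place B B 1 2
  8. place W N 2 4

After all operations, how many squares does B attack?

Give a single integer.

Answer: 13

Derivation:
Op 1: place BQ@(4,2)
Op 2: remove (4,2)
Op 3: place BB@(1,0)
Op 4: place BQ@(4,1)
Op 5: place WK@(1,3)
Op 6: place WN@(3,2)
Op 7: place BB@(1,2)
Op 8: place WN@(2,4)
Per-piece attacks for B:
  BB@(1,0): attacks (2,1) (3,2) (0,1) [ray(1,1) blocked at (3,2)]
  BB@(1,2): attacks (2,3) (3,4) (2,1) (3,0) (0,3) (0,1)
  BQ@(4,1): attacks (4,2) (4,3) (4,4) (4,0) (3,1) (2,1) (1,1) (0,1) (3,2) (3,0) [ray(-1,1) blocked at (3,2)]
Union (13 distinct): (0,1) (0,3) (1,1) (2,1) (2,3) (3,0) (3,1) (3,2) (3,4) (4,0) (4,2) (4,3) (4,4)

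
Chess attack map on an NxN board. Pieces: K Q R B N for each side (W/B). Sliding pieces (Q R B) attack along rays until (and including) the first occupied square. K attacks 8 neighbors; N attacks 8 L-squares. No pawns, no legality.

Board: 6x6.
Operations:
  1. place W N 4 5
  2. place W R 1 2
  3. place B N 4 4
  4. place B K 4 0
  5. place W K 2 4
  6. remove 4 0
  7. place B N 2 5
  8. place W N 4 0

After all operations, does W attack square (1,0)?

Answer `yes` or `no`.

Op 1: place WN@(4,5)
Op 2: place WR@(1,2)
Op 3: place BN@(4,4)
Op 4: place BK@(4,0)
Op 5: place WK@(2,4)
Op 6: remove (4,0)
Op 7: place BN@(2,5)
Op 8: place WN@(4,0)
Per-piece attacks for W:
  WR@(1,2): attacks (1,3) (1,4) (1,5) (1,1) (1,0) (2,2) (3,2) (4,2) (5,2) (0,2)
  WK@(2,4): attacks (2,5) (2,3) (3,4) (1,4) (3,5) (3,3) (1,5) (1,3)
  WN@(4,0): attacks (5,2) (3,2) (2,1)
  WN@(4,5): attacks (5,3) (3,3) (2,4)
W attacks (1,0): yes

Answer: yes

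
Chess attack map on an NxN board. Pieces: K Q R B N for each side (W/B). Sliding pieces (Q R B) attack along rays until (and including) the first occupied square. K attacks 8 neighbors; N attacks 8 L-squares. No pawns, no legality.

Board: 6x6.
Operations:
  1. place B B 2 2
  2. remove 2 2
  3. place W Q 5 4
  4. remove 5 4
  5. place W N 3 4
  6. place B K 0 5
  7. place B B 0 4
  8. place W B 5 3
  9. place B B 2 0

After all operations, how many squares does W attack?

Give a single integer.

Answer: 10

Derivation:
Op 1: place BB@(2,2)
Op 2: remove (2,2)
Op 3: place WQ@(5,4)
Op 4: remove (5,4)
Op 5: place WN@(3,4)
Op 6: place BK@(0,5)
Op 7: place BB@(0,4)
Op 8: place WB@(5,3)
Op 9: place BB@(2,0)
Per-piece attacks for W:
  WN@(3,4): attacks (5,5) (1,5) (4,2) (5,3) (2,2) (1,3)
  WB@(5,3): attacks (4,4) (3,5) (4,2) (3,1) (2,0) [ray(-1,-1) blocked at (2,0)]
Union (10 distinct): (1,3) (1,5) (2,0) (2,2) (3,1) (3,5) (4,2) (4,4) (5,3) (5,5)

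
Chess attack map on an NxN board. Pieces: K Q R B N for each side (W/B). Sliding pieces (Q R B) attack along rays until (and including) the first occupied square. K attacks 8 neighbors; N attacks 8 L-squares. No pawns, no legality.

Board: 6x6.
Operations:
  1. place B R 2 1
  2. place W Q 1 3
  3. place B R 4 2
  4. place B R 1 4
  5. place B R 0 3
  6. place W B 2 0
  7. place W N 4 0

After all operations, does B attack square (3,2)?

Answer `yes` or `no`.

Answer: yes

Derivation:
Op 1: place BR@(2,1)
Op 2: place WQ@(1,3)
Op 3: place BR@(4,2)
Op 4: place BR@(1,4)
Op 5: place BR@(0,3)
Op 6: place WB@(2,0)
Op 7: place WN@(4,0)
Per-piece attacks for B:
  BR@(0,3): attacks (0,4) (0,5) (0,2) (0,1) (0,0) (1,3) [ray(1,0) blocked at (1,3)]
  BR@(1,4): attacks (1,5) (1,3) (2,4) (3,4) (4,4) (5,4) (0,4) [ray(0,-1) blocked at (1,3)]
  BR@(2,1): attacks (2,2) (2,3) (2,4) (2,5) (2,0) (3,1) (4,1) (5,1) (1,1) (0,1) [ray(0,-1) blocked at (2,0)]
  BR@(4,2): attacks (4,3) (4,4) (4,5) (4,1) (4,0) (5,2) (3,2) (2,2) (1,2) (0,2) [ray(0,-1) blocked at (4,0)]
B attacks (3,2): yes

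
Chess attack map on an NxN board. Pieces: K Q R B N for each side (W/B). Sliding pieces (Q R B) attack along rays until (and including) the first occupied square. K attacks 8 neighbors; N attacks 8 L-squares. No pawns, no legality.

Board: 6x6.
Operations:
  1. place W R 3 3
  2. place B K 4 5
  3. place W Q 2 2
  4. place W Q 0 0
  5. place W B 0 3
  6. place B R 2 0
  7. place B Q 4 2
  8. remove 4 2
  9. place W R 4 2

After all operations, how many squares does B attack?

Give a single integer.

Op 1: place WR@(3,3)
Op 2: place BK@(4,5)
Op 3: place WQ@(2,2)
Op 4: place WQ@(0,0)
Op 5: place WB@(0,3)
Op 6: place BR@(2,0)
Op 7: place BQ@(4,2)
Op 8: remove (4,2)
Op 9: place WR@(4,2)
Per-piece attacks for B:
  BR@(2,0): attacks (2,1) (2,2) (3,0) (4,0) (5,0) (1,0) (0,0) [ray(0,1) blocked at (2,2); ray(-1,0) blocked at (0,0)]
  BK@(4,5): attacks (4,4) (5,5) (3,5) (5,4) (3,4)
Union (12 distinct): (0,0) (1,0) (2,1) (2,2) (3,0) (3,4) (3,5) (4,0) (4,4) (5,0) (5,4) (5,5)

Answer: 12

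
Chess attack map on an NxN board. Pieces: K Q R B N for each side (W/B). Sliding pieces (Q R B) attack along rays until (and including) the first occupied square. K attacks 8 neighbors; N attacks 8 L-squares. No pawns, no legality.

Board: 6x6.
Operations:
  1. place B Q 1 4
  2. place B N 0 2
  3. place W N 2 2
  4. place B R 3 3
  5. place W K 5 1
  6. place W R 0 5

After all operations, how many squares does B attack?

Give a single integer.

Op 1: place BQ@(1,4)
Op 2: place BN@(0,2)
Op 3: place WN@(2,2)
Op 4: place BR@(3,3)
Op 5: place WK@(5,1)
Op 6: place WR@(0,5)
Per-piece attacks for B:
  BN@(0,2): attacks (1,4) (2,3) (1,0) (2,1)
  BQ@(1,4): attacks (1,5) (1,3) (1,2) (1,1) (1,0) (2,4) (3,4) (4,4) (5,4) (0,4) (2,5) (2,3) (3,2) (4,1) (5,0) (0,5) (0,3) [ray(-1,1) blocked at (0,5)]
  BR@(3,3): attacks (3,4) (3,5) (3,2) (3,1) (3,0) (4,3) (5,3) (2,3) (1,3) (0,3)
Union (24 distinct): (0,3) (0,4) (0,5) (1,0) (1,1) (1,2) (1,3) (1,4) (1,5) (2,1) (2,3) (2,4) (2,5) (3,0) (3,1) (3,2) (3,4) (3,5) (4,1) (4,3) (4,4) (5,0) (5,3) (5,4)

Answer: 24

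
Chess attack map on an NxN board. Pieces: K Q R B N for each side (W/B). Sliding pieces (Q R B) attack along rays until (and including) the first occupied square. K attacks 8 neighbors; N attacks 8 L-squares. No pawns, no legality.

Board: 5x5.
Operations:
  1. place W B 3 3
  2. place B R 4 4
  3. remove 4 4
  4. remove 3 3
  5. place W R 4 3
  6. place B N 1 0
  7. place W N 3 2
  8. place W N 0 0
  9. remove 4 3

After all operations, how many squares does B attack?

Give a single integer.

Op 1: place WB@(3,3)
Op 2: place BR@(4,4)
Op 3: remove (4,4)
Op 4: remove (3,3)
Op 5: place WR@(4,3)
Op 6: place BN@(1,0)
Op 7: place WN@(3,2)
Op 8: place WN@(0,0)
Op 9: remove (4,3)
Per-piece attacks for B:
  BN@(1,0): attacks (2,2) (3,1) (0,2)
Union (3 distinct): (0,2) (2,2) (3,1)

Answer: 3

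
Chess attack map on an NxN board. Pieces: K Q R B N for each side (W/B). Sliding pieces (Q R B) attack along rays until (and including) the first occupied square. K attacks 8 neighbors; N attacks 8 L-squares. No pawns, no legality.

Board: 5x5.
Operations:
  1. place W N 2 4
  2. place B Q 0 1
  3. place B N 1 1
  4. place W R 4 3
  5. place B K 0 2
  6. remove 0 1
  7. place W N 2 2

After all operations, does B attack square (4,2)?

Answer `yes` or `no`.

Op 1: place WN@(2,4)
Op 2: place BQ@(0,1)
Op 3: place BN@(1,1)
Op 4: place WR@(4,3)
Op 5: place BK@(0,2)
Op 6: remove (0,1)
Op 7: place WN@(2,2)
Per-piece attacks for B:
  BK@(0,2): attacks (0,3) (0,1) (1,2) (1,3) (1,1)
  BN@(1,1): attacks (2,3) (3,2) (0,3) (3,0)
B attacks (4,2): no

Answer: no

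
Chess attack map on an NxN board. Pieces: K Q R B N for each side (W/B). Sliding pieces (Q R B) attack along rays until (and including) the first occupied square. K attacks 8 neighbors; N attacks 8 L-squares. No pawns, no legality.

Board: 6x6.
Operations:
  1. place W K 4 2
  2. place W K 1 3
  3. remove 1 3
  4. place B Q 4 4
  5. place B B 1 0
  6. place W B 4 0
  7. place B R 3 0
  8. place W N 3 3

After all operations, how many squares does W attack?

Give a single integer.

Op 1: place WK@(4,2)
Op 2: place WK@(1,3)
Op 3: remove (1,3)
Op 4: place BQ@(4,4)
Op 5: place BB@(1,0)
Op 6: place WB@(4,0)
Op 7: place BR@(3,0)
Op 8: place WN@(3,3)
Per-piece attacks for W:
  WN@(3,3): attacks (4,5) (5,4) (2,5) (1,4) (4,1) (5,2) (2,1) (1,2)
  WB@(4,0): attacks (5,1) (3,1) (2,2) (1,3) (0,4)
  WK@(4,2): attacks (4,3) (4,1) (5,2) (3,2) (5,3) (5,1) (3,3) (3,1)
Union (17 distinct): (0,4) (1,2) (1,3) (1,4) (2,1) (2,2) (2,5) (3,1) (3,2) (3,3) (4,1) (4,3) (4,5) (5,1) (5,2) (5,3) (5,4)

Answer: 17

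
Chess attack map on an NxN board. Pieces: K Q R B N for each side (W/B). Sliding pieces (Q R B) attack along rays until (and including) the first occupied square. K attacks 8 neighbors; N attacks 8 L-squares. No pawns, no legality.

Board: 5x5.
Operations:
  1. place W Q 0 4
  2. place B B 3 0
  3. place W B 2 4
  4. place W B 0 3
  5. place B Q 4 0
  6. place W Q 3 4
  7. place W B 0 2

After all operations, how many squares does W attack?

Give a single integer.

Op 1: place WQ@(0,4)
Op 2: place BB@(3,0)
Op 3: place WB@(2,4)
Op 4: place WB@(0,3)
Op 5: place BQ@(4,0)
Op 6: place WQ@(3,4)
Op 7: place WB@(0,2)
Per-piece attacks for W:
  WB@(0,2): attacks (1,3) (2,4) (1,1) (2,0) [ray(1,1) blocked at (2,4)]
  WB@(0,3): attacks (1,4) (1,2) (2,1) (3,0) [ray(1,-1) blocked at (3,0)]
  WQ@(0,4): attacks (0,3) (1,4) (2,4) (1,3) (2,2) (3,1) (4,0) [ray(0,-1) blocked at (0,3); ray(1,0) blocked at (2,4); ray(1,-1) blocked at (4,0)]
  WB@(2,4): attacks (3,3) (4,2) (1,3) (0,2) [ray(-1,-1) blocked at (0,2)]
  WQ@(3,4): attacks (3,3) (3,2) (3,1) (3,0) (4,4) (2,4) (4,3) (2,3) (1,2) (0,1) [ray(0,-1) blocked at (3,0); ray(-1,0) blocked at (2,4)]
Union (20 distinct): (0,1) (0,2) (0,3) (1,1) (1,2) (1,3) (1,4) (2,0) (2,1) (2,2) (2,3) (2,4) (3,0) (3,1) (3,2) (3,3) (4,0) (4,2) (4,3) (4,4)

Answer: 20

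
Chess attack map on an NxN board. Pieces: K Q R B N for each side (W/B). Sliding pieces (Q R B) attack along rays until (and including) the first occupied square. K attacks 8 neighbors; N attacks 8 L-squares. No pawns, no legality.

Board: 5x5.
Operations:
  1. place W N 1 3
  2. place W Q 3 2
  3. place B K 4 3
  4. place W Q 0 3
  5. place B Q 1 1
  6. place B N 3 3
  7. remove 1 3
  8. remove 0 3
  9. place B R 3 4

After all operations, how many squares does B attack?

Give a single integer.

Answer: 19

Derivation:
Op 1: place WN@(1,3)
Op 2: place WQ@(3,2)
Op 3: place BK@(4,3)
Op 4: place WQ@(0,3)
Op 5: place BQ@(1,1)
Op 6: place BN@(3,3)
Op 7: remove (1,3)
Op 8: remove (0,3)
Op 9: place BR@(3,4)
Per-piece attacks for B:
  BQ@(1,1): attacks (1,2) (1,3) (1,4) (1,0) (2,1) (3,1) (4,1) (0,1) (2,2) (3,3) (2,0) (0,2) (0,0) [ray(1,1) blocked at (3,3)]
  BN@(3,3): attacks (1,4) (4,1) (2,1) (1,2)
  BR@(3,4): attacks (3,3) (4,4) (2,4) (1,4) (0,4) [ray(0,-1) blocked at (3,3)]
  BK@(4,3): attacks (4,4) (4,2) (3,3) (3,4) (3,2)
Union (19 distinct): (0,0) (0,1) (0,2) (0,4) (1,0) (1,2) (1,3) (1,4) (2,0) (2,1) (2,2) (2,4) (3,1) (3,2) (3,3) (3,4) (4,1) (4,2) (4,4)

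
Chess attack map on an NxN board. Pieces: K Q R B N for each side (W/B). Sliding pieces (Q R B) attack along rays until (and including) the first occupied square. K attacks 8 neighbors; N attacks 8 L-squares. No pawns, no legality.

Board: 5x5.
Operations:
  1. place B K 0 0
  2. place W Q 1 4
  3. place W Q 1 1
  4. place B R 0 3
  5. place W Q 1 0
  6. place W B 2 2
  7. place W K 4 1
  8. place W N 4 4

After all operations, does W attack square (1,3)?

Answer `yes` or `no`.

Op 1: place BK@(0,0)
Op 2: place WQ@(1,4)
Op 3: place WQ@(1,1)
Op 4: place BR@(0,3)
Op 5: place WQ@(1,0)
Op 6: place WB@(2,2)
Op 7: place WK@(4,1)
Op 8: place WN@(4,4)
Per-piece attacks for W:
  WQ@(1,0): attacks (1,1) (2,0) (3,0) (4,0) (0,0) (2,1) (3,2) (4,3) (0,1) [ray(0,1) blocked at (1,1); ray(-1,0) blocked at (0,0)]
  WQ@(1,1): attacks (1,2) (1,3) (1,4) (1,0) (2,1) (3,1) (4,1) (0,1) (2,2) (2,0) (0,2) (0,0) [ray(0,1) blocked at (1,4); ray(0,-1) blocked at (1,0); ray(1,0) blocked at (4,1); ray(1,1) blocked at (2,2); ray(-1,-1) blocked at (0,0)]
  WQ@(1,4): attacks (1,3) (1,2) (1,1) (2,4) (3,4) (4,4) (0,4) (2,3) (3,2) (4,1) (0,3) [ray(0,-1) blocked at (1,1); ray(1,0) blocked at (4,4); ray(1,-1) blocked at (4,1); ray(-1,-1) blocked at (0,3)]
  WB@(2,2): attacks (3,3) (4,4) (3,1) (4,0) (1,3) (0,4) (1,1) [ray(1,1) blocked at (4,4); ray(-1,-1) blocked at (1,1)]
  WK@(4,1): attacks (4,2) (4,0) (3,1) (3,2) (3,0)
  WN@(4,4): attacks (3,2) (2,3)
W attacks (1,3): yes

Answer: yes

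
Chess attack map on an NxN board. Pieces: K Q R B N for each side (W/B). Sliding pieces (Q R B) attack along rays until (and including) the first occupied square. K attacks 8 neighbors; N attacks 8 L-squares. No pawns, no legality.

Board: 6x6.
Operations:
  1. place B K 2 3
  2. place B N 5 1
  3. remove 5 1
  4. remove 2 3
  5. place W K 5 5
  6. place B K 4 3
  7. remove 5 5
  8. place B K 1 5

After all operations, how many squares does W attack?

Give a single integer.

Answer: 0

Derivation:
Op 1: place BK@(2,3)
Op 2: place BN@(5,1)
Op 3: remove (5,1)
Op 4: remove (2,3)
Op 5: place WK@(5,5)
Op 6: place BK@(4,3)
Op 7: remove (5,5)
Op 8: place BK@(1,5)
Per-piece attacks for W:
Union (0 distinct): (none)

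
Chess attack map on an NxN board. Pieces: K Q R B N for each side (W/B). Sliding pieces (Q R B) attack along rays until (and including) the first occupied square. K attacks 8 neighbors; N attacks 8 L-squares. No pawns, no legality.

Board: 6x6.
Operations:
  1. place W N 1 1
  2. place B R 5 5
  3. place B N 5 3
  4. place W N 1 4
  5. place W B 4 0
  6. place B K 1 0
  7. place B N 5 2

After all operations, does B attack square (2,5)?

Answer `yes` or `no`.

Op 1: place WN@(1,1)
Op 2: place BR@(5,5)
Op 3: place BN@(5,3)
Op 4: place WN@(1,4)
Op 5: place WB@(4,0)
Op 6: place BK@(1,0)
Op 7: place BN@(5,2)
Per-piece attacks for B:
  BK@(1,0): attacks (1,1) (2,0) (0,0) (2,1) (0,1)
  BN@(5,2): attacks (4,4) (3,3) (4,0) (3,1)
  BN@(5,3): attacks (4,5) (3,4) (4,1) (3,2)
  BR@(5,5): attacks (5,4) (5,3) (4,5) (3,5) (2,5) (1,5) (0,5) [ray(0,-1) blocked at (5,3)]
B attacks (2,5): yes

Answer: yes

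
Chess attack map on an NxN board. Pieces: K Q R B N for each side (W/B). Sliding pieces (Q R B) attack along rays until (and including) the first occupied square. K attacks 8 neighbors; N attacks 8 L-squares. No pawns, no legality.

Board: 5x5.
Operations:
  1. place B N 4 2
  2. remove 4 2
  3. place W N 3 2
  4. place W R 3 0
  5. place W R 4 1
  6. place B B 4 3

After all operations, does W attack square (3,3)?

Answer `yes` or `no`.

Answer: no

Derivation:
Op 1: place BN@(4,2)
Op 2: remove (4,2)
Op 3: place WN@(3,2)
Op 4: place WR@(3,0)
Op 5: place WR@(4,1)
Op 6: place BB@(4,3)
Per-piece attacks for W:
  WR@(3,0): attacks (3,1) (3,2) (4,0) (2,0) (1,0) (0,0) [ray(0,1) blocked at (3,2)]
  WN@(3,2): attacks (4,4) (2,4) (1,3) (4,0) (2,0) (1,1)
  WR@(4,1): attacks (4,2) (4,3) (4,0) (3,1) (2,1) (1,1) (0,1) [ray(0,1) blocked at (4,3)]
W attacks (3,3): no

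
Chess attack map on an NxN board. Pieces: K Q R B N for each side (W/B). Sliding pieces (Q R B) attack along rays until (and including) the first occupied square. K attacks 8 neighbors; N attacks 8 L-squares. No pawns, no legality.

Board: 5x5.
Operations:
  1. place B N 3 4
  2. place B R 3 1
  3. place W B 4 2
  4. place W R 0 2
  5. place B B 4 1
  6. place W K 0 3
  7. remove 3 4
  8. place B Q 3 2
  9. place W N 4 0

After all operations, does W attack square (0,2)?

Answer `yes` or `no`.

Op 1: place BN@(3,4)
Op 2: place BR@(3,1)
Op 3: place WB@(4,2)
Op 4: place WR@(0,2)
Op 5: place BB@(4,1)
Op 6: place WK@(0,3)
Op 7: remove (3,4)
Op 8: place BQ@(3,2)
Op 9: place WN@(4,0)
Per-piece attacks for W:
  WR@(0,2): attacks (0,3) (0,1) (0,0) (1,2) (2,2) (3,2) [ray(0,1) blocked at (0,3); ray(1,0) blocked at (3,2)]
  WK@(0,3): attacks (0,4) (0,2) (1,3) (1,4) (1,2)
  WN@(4,0): attacks (3,2) (2,1)
  WB@(4,2): attacks (3,3) (2,4) (3,1) [ray(-1,-1) blocked at (3,1)]
W attacks (0,2): yes

Answer: yes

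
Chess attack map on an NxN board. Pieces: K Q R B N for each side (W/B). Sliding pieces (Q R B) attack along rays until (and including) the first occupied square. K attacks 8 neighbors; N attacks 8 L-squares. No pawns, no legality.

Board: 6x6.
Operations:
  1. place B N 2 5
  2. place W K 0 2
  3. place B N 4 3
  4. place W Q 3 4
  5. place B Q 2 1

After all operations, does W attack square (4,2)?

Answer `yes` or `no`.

Op 1: place BN@(2,5)
Op 2: place WK@(0,2)
Op 3: place BN@(4,3)
Op 4: place WQ@(3,4)
Op 5: place BQ@(2,1)
Per-piece attacks for W:
  WK@(0,2): attacks (0,3) (0,1) (1,2) (1,3) (1,1)
  WQ@(3,4): attacks (3,5) (3,3) (3,2) (3,1) (3,0) (4,4) (5,4) (2,4) (1,4) (0,4) (4,5) (4,3) (2,5) (2,3) (1,2) (0,1) [ray(1,-1) blocked at (4,3); ray(-1,1) blocked at (2,5)]
W attacks (4,2): no

Answer: no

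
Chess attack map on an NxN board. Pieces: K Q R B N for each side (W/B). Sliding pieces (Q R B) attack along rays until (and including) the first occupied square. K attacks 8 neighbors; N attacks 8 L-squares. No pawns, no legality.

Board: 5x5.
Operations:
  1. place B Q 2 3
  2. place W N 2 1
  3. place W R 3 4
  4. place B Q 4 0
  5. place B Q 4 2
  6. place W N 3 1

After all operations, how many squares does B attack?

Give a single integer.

Op 1: place BQ@(2,3)
Op 2: place WN@(2,1)
Op 3: place WR@(3,4)
Op 4: place BQ@(4,0)
Op 5: place BQ@(4,2)
Op 6: place WN@(3,1)
Per-piece attacks for B:
  BQ@(2,3): attacks (2,4) (2,2) (2,1) (3,3) (4,3) (1,3) (0,3) (3,4) (3,2) (4,1) (1,4) (1,2) (0,1) [ray(0,-1) blocked at (2,1); ray(1,1) blocked at (3,4)]
  BQ@(4,0): attacks (4,1) (4,2) (3,0) (2,0) (1,0) (0,0) (3,1) [ray(0,1) blocked at (4,2); ray(-1,1) blocked at (3,1)]
  BQ@(4,2): attacks (4,3) (4,4) (4,1) (4,0) (3,2) (2,2) (1,2) (0,2) (3,3) (2,4) (3,1) [ray(0,-1) blocked at (4,0); ray(-1,-1) blocked at (3,1)]
Union (22 distinct): (0,0) (0,1) (0,2) (0,3) (1,0) (1,2) (1,3) (1,4) (2,0) (2,1) (2,2) (2,4) (3,0) (3,1) (3,2) (3,3) (3,4) (4,0) (4,1) (4,2) (4,3) (4,4)

Answer: 22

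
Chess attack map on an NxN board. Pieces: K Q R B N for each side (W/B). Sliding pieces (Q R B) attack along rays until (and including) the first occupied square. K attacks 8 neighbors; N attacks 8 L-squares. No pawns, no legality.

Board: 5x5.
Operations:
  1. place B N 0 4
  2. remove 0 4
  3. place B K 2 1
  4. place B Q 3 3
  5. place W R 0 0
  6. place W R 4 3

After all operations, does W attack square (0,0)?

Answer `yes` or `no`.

Op 1: place BN@(0,4)
Op 2: remove (0,4)
Op 3: place BK@(2,1)
Op 4: place BQ@(3,3)
Op 5: place WR@(0,0)
Op 6: place WR@(4,3)
Per-piece attacks for W:
  WR@(0,0): attacks (0,1) (0,2) (0,3) (0,4) (1,0) (2,0) (3,0) (4,0)
  WR@(4,3): attacks (4,4) (4,2) (4,1) (4,0) (3,3) [ray(-1,0) blocked at (3,3)]
W attacks (0,0): no

Answer: no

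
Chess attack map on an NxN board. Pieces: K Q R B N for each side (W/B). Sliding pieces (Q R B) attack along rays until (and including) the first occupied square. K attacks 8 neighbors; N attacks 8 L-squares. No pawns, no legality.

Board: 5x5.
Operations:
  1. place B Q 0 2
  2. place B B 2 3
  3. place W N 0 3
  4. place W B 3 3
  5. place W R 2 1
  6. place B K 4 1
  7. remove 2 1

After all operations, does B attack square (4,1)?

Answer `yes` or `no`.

Answer: yes

Derivation:
Op 1: place BQ@(0,2)
Op 2: place BB@(2,3)
Op 3: place WN@(0,3)
Op 4: place WB@(3,3)
Op 5: place WR@(2,1)
Op 6: place BK@(4,1)
Op 7: remove (2,1)
Per-piece attacks for B:
  BQ@(0,2): attacks (0,3) (0,1) (0,0) (1,2) (2,2) (3,2) (4,2) (1,3) (2,4) (1,1) (2,0) [ray(0,1) blocked at (0,3)]
  BB@(2,3): attacks (3,4) (3,2) (4,1) (1,4) (1,2) (0,1) [ray(1,-1) blocked at (4,1)]
  BK@(4,1): attacks (4,2) (4,0) (3,1) (3,2) (3,0)
B attacks (4,1): yes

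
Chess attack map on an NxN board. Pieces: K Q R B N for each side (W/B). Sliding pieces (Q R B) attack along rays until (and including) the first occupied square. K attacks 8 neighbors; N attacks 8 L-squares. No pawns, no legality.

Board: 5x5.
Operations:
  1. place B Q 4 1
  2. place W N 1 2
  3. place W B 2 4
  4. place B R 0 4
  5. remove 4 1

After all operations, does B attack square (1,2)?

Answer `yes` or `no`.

Answer: no

Derivation:
Op 1: place BQ@(4,1)
Op 2: place WN@(1,2)
Op 3: place WB@(2,4)
Op 4: place BR@(0,4)
Op 5: remove (4,1)
Per-piece attacks for B:
  BR@(0,4): attacks (0,3) (0,2) (0,1) (0,0) (1,4) (2,4) [ray(1,0) blocked at (2,4)]
B attacks (1,2): no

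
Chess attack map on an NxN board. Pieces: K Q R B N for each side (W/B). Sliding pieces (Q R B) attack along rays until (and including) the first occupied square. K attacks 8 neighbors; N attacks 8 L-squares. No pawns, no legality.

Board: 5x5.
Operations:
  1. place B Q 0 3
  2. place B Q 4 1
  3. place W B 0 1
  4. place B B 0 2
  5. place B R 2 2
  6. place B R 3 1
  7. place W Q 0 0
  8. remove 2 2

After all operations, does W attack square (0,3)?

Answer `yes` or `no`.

Answer: no

Derivation:
Op 1: place BQ@(0,3)
Op 2: place BQ@(4,1)
Op 3: place WB@(0,1)
Op 4: place BB@(0,2)
Op 5: place BR@(2,2)
Op 6: place BR@(3,1)
Op 7: place WQ@(0,0)
Op 8: remove (2,2)
Per-piece attacks for W:
  WQ@(0,0): attacks (0,1) (1,0) (2,0) (3,0) (4,0) (1,1) (2,2) (3,3) (4,4) [ray(0,1) blocked at (0,1)]
  WB@(0,1): attacks (1,2) (2,3) (3,4) (1,0)
W attacks (0,3): no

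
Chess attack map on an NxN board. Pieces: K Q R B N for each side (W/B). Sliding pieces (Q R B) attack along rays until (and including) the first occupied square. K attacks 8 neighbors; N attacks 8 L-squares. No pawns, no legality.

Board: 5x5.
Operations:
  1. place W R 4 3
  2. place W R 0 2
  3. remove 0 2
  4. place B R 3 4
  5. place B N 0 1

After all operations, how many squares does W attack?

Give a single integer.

Op 1: place WR@(4,3)
Op 2: place WR@(0,2)
Op 3: remove (0,2)
Op 4: place BR@(3,4)
Op 5: place BN@(0,1)
Per-piece attacks for W:
  WR@(4,3): attacks (4,4) (4,2) (4,1) (4,0) (3,3) (2,3) (1,3) (0,3)
Union (8 distinct): (0,3) (1,3) (2,3) (3,3) (4,0) (4,1) (4,2) (4,4)

Answer: 8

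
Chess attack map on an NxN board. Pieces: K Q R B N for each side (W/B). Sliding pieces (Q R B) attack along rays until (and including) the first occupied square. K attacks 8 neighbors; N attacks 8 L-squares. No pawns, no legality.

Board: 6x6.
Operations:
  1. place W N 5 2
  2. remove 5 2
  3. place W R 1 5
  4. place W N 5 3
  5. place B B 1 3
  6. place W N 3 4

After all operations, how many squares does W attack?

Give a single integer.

Answer: 14

Derivation:
Op 1: place WN@(5,2)
Op 2: remove (5,2)
Op 3: place WR@(1,5)
Op 4: place WN@(5,3)
Op 5: place BB@(1,3)
Op 6: place WN@(3,4)
Per-piece attacks for W:
  WR@(1,5): attacks (1,4) (1,3) (2,5) (3,5) (4,5) (5,5) (0,5) [ray(0,-1) blocked at (1,3)]
  WN@(3,4): attacks (5,5) (1,5) (4,2) (5,3) (2,2) (1,3)
  WN@(5,3): attacks (4,5) (3,4) (4,1) (3,2)
Union (14 distinct): (0,5) (1,3) (1,4) (1,5) (2,2) (2,5) (3,2) (3,4) (3,5) (4,1) (4,2) (4,5) (5,3) (5,5)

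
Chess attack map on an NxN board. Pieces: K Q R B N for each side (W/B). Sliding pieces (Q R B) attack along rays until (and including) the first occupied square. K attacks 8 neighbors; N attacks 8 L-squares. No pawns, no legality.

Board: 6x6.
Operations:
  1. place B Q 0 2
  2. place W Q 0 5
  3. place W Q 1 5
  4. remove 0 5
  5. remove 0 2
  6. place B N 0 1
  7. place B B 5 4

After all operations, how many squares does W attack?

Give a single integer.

Answer: 15

Derivation:
Op 1: place BQ@(0,2)
Op 2: place WQ@(0,5)
Op 3: place WQ@(1,5)
Op 4: remove (0,5)
Op 5: remove (0,2)
Op 6: place BN@(0,1)
Op 7: place BB@(5,4)
Per-piece attacks for W:
  WQ@(1,5): attacks (1,4) (1,3) (1,2) (1,1) (1,0) (2,5) (3,5) (4,5) (5,5) (0,5) (2,4) (3,3) (4,2) (5,1) (0,4)
Union (15 distinct): (0,4) (0,5) (1,0) (1,1) (1,2) (1,3) (1,4) (2,4) (2,5) (3,3) (3,5) (4,2) (4,5) (5,1) (5,5)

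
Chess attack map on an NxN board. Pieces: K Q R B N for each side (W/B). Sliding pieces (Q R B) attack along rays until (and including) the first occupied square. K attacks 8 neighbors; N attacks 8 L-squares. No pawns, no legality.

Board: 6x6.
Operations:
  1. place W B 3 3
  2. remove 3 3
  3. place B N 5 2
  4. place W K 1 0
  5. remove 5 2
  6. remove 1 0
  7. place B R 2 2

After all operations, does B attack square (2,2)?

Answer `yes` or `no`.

Answer: no

Derivation:
Op 1: place WB@(3,3)
Op 2: remove (3,3)
Op 3: place BN@(5,2)
Op 4: place WK@(1,0)
Op 5: remove (5,2)
Op 6: remove (1,0)
Op 7: place BR@(2,2)
Per-piece attacks for B:
  BR@(2,2): attacks (2,3) (2,4) (2,5) (2,1) (2,0) (3,2) (4,2) (5,2) (1,2) (0,2)
B attacks (2,2): no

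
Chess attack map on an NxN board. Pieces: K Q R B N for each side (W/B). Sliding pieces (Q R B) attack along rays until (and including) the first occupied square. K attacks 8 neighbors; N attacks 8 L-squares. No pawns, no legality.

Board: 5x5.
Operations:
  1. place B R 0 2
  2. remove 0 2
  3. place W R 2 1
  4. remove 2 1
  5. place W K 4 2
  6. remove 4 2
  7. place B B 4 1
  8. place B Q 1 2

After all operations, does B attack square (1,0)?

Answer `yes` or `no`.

Op 1: place BR@(0,2)
Op 2: remove (0,2)
Op 3: place WR@(2,1)
Op 4: remove (2,1)
Op 5: place WK@(4,2)
Op 6: remove (4,2)
Op 7: place BB@(4,1)
Op 8: place BQ@(1,2)
Per-piece attacks for B:
  BQ@(1,2): attacks (1,3) (1,4) (1,1) (1,0) (2,2) (3,2) (4,2) (0,2) (2,3) (3,4) (2,1) (3,0) (0,3) (0,1)
  BB@(4,1): attacks (3,2) (2,3) (1,4) (3,0)
B attacks (1,0): yes

Answer: yes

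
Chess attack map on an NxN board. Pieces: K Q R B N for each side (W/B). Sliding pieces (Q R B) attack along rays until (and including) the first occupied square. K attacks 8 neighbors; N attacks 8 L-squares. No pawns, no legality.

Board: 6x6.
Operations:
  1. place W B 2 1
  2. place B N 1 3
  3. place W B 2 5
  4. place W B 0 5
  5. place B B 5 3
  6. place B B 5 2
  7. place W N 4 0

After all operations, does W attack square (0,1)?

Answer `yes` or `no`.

Answer: no

Derivation:
Op 1: place WB@(2,1)
Op 2: place BN@(1,3)
Op 3: place WB@(2,5)
Op 4: place WB@(0,5)
Op 5: place BB@(5,3)
Op 6: place BB@(5,2)
Op 7: place WN@(4,0)
Per-piece attacks for W:
  WB@(0,5): attacks (1,4) (2,3) (3,2) (4,1) (5,0)
  WB@(2,1): attacks (3,2) (4,3) (5,4) (3,0) (1,2) (0,3) (1,0)
  WB@(2,5): attacks (3,4) (4,3) (5,2) (1,4) (0,3) [ray(1,-1) blocked at (5,2)]
  WN@(4,0): attacks (5,2) (3,2) (2,1)
W attacks (0,1): no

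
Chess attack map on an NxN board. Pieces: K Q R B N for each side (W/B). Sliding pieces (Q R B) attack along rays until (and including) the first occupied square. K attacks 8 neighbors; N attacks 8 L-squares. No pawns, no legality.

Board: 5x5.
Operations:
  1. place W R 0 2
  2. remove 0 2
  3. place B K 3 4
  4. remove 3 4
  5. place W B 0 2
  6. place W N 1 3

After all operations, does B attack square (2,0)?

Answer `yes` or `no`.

Answer: no

Derivation:
Op 1: place WR@(0,2)
Op 2: remove (0,2)
Op 3: place BK@(3,4)
Op 4: remove (3,4)
Op 5: place WB@(0,2)
Op 6: place WN@(1,3)
Per-piece attacks for B:
B attacks (2,0): no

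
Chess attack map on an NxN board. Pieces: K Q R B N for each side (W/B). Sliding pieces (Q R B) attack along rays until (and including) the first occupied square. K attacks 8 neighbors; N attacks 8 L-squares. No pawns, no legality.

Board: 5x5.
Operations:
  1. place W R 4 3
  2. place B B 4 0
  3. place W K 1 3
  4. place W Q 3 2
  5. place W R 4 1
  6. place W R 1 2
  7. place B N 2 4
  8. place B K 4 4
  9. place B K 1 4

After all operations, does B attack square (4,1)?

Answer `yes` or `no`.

Op 1: place WR@(4,3)
Op 2: place BB@(4,0)
Op 3: place WK@(1,3)
Op 4: place WQ@(3,2)
Op 5: place WR@(4,1)
Op 6: place WR@(1,2)
Op 7: place BN@(2,4)
Op 8: place BK@(4,4)
Op 9: place BK@(1,4)
Per-piece attacks for B:
  BK@(1,4): attacks (1,3) (2,4) (0,4) (2,3) (0,3)
  BN@(2,4): attacks (3,2) (4,3) (1,2) (0,3)
  BB@(4,0): attacks (3,1) (2,2) (1,3) [ray(-1,1) blocked at (1,3)]
  BK@(4,4): attacks (4,3) (3,4) (3,3)
B attacks (4,1): no

Answer: no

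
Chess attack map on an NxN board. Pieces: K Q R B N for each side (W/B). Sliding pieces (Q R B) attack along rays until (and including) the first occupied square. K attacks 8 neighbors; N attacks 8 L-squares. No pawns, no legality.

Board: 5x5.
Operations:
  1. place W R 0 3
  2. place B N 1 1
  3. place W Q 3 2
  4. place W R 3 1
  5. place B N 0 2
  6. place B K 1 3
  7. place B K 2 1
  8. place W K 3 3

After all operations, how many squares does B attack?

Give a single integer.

Op 1: place WR@(0,3)
Op 2: place BN@(1,1)
Op 3: place WQ@(3,2)
Op 4: place WR@(3,1)
Op 5: place BN@(0,2)
Op 6: place BK@(1,3)
Op 7: place BK@(2,1)
Op 8: place WK@(3,3)
Per-piece attacks for B:
  BN@(0,2): attacks (1,4) (2,3) (1,0) (2,1)
  BN@(1,1): attacks (2,3) (3,2) (0,3) (3,0)
  BK@(1,3): attacks (1,4) (1,2) (2,3) (0,3) (2,4) (2,2) (0,4) (0,2)
  BK@(2,1): attacks (2,2) (2,0) (3,1) (1,1) (3,2) (3,0) (1,2) (1,0)
Union (15 distinct): (0,2) (0,3) (0,4) (1,0) (1,1) (1,2) (1,4) (2,0) (2,1) (2,2) (2,3) (2,4) (3,0) (3,1) (3,2)

Answer: 15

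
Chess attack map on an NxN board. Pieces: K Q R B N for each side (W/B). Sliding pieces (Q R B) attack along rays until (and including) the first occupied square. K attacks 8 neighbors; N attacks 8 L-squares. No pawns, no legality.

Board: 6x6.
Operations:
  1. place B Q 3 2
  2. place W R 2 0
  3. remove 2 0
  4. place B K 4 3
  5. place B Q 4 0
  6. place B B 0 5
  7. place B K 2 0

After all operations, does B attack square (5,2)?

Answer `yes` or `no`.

Answer: yes

Derivation:
Op 1: place BQ@(3,2)
Op 2: place WR@(2,0)
Op 3: remove (2,0)
Op 4: place BK@(4,3)
Op 5: place BQ@(4,0)
Op 6: place BB@(0,5)
Op 7: place BK@(2,0)
Per-piece attacks for B:
  BB@(0,5): attacks (1,4) (2,3) (3,2) [ray(1,-1) blocked at (3,2)]
  BK@(2,0): attacks (2,1) (3,0) (1,0) (3,1) (1,1)
  BQ@(3,2): attacks (3,3) (3,4) (3,5) (3,1) (3,0) (4,2) (5,2) (2,2) (1,2) (0,2) (4,3) (4,1) (5,0) (2,3) (1,4) (0,5) (2,1) (1,0) [ray(1,1) blocked at (4,3); ray(-1,1) blocked at (0,5)]
  BQ@(4,0): attacks (4,1) (4,2) (4,3) (5,0) (3,0) (2,0) (5,1) (3,1) (2,2) (1,3) (0,4) [ray(0,1) blocked at (4,3); ray(-1,0) blocked at (2,0)]
  BK@(4,3): attacks (4,4) (4,2) (5,3) (3,3) (5,4) (5,2) (3,4) (3,2)
B attacks (5,2): yes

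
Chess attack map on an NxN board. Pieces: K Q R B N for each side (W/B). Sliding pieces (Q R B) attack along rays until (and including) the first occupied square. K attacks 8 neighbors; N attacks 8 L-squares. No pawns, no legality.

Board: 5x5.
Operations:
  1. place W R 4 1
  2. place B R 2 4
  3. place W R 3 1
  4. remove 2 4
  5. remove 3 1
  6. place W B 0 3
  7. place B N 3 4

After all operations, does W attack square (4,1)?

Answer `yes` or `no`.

Op 1: place WR@(4,1)
Op 2: place BR@(2,4)
Op 3: place WR@(3,1)
Op 4: remove (2,4)
Op 5: remove (3,1)
Op 6: place WB@(0,3)
Op 7: place BN@(3,4)
Per-piece attacks for W:
  WB@(0,3): attacks (1,4) (1,2) (2,1) (3,0)
  WR@(4,1): attacks (4,2) (4,3) (4,4) (4,0) (3,1) (2,1) (1,1) (0,1)
W attacks (4,1): no

Answer: no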